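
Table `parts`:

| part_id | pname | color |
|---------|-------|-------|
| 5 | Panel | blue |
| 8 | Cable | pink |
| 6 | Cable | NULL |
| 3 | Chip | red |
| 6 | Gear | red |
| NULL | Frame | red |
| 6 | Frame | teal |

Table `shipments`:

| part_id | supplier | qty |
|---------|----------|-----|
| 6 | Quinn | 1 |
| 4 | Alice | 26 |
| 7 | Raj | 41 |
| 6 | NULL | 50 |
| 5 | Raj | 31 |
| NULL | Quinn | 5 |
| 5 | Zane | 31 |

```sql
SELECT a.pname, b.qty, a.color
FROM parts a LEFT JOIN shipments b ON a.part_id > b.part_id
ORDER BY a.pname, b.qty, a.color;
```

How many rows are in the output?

18

LEFT JOIN keeps every row from `parts`; unmatched rows get NULL for `shipments`'s columns.
Matching on a.part_id > b.part_id. A NULL in a compared column never satisfies the condition.
- a (part_id=5) pairs with 1 row(s) of b.
- a (part_id=8) pairs with 6 row(s) of b.
- a (part_id=6) pairs with 3 row(s) of b.
- a (part_id=3) has no partner → padded with NULL.
- a (part_id=6) pairs with 3 row(s) of b.
- a (part_id=NULL) has no partner → padded with NULL.
- a (part_id=6) pairs with 3 row(s) of b.
Total: 16 matched + 2 padded = 18 rows.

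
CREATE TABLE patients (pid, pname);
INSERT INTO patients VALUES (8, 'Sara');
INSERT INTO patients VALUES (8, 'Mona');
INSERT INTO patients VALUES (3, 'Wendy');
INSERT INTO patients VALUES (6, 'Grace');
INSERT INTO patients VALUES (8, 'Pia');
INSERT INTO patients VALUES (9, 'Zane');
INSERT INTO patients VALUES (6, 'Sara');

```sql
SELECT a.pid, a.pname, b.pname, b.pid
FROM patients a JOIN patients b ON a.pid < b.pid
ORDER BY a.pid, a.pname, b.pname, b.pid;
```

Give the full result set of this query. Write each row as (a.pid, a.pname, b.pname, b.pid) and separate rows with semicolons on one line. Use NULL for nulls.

(3, Wendy, Grace, 6); (3, Wendy, Mona, 8); (3, Wendy, Pia, 8); (3, Wendy, Sara, 6); (3, Wendy, Sara, 8); (3, Wendy, Zane, 9); (6, Grace, Mona, 8); (6, Grace, Pia, 8); (6, Grace, Sara, 8); (6, Grace, Zane, 9); (6, Sara, Mona, 8); (6, Sara, Pia, 8); (6, Sara, Sara, 8); (6, Sara, Zane, 9); (8, Mona, Zane, 9); (8, Pia, Zane, 9); (8, Sara, Zane, 9)

INNER JOIN keeps only pairs where the ON condition holds.
Matching on a.pid < b.pid.
Matched pairs: 17.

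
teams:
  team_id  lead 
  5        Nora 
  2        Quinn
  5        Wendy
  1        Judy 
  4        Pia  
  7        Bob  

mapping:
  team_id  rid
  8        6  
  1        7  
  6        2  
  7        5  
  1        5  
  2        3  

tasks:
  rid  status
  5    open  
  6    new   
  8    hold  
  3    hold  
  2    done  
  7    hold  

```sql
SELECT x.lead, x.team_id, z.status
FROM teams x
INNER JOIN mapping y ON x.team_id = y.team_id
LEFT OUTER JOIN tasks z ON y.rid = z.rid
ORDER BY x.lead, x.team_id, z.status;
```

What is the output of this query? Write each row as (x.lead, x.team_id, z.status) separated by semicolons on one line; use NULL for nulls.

(Bob, 7, open); (Judy, 1, hold); (Judy, 1, open); (Quinn, 2, hold)

Joins associate left-to-right: teams INNER JOIN mapping on team_id gives 4 intermediate row(s).
Then LEFT JOIN `tasks z` on rid: each of those 4 rows is kept; rows whose y.rid has no match in z get NULL for z's columns.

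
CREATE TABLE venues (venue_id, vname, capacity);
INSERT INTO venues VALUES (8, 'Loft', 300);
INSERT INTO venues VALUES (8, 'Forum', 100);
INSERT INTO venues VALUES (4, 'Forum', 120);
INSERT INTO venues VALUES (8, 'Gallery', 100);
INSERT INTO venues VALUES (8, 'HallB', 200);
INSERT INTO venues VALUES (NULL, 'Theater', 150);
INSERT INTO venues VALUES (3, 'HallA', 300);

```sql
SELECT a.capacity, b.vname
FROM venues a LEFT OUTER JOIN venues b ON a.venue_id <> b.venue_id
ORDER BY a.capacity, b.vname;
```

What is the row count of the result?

LEFT JOIN keeps every row from `venues a`; unmatched rows get NULL for `venues b`'s columns.
Matching on a.venue_id <> b.venue_id. A NULL in a compared column never satisfies the condition.
Matched pairs: 18; unmatched a rows kept: 1.
Total: 18 matched + 1 padded = 19 rows.

19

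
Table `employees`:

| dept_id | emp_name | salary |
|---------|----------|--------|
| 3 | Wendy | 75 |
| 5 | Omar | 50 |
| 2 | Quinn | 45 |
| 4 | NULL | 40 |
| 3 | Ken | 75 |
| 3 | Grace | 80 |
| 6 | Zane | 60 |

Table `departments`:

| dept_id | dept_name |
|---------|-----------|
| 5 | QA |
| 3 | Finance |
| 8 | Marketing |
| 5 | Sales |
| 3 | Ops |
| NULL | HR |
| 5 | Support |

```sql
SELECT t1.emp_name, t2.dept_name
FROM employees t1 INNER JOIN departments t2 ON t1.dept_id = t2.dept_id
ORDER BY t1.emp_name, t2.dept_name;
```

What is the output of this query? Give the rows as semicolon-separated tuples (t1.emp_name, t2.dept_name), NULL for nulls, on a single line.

INNER JOIN keeps only pairs where the ON condition holds.
Matching on t1.dept_id = t2.dept_id. A NULL in a compared column never satisfies the condition.
Matched pairs: 9.

(Grace, Finance); (Grace, Ops); (Ken, Finance); (Ken, Ops); (Omar, QA); (Omar, Sales); (Omar, Support); (Wendy, Finance); (Wendy, Ops)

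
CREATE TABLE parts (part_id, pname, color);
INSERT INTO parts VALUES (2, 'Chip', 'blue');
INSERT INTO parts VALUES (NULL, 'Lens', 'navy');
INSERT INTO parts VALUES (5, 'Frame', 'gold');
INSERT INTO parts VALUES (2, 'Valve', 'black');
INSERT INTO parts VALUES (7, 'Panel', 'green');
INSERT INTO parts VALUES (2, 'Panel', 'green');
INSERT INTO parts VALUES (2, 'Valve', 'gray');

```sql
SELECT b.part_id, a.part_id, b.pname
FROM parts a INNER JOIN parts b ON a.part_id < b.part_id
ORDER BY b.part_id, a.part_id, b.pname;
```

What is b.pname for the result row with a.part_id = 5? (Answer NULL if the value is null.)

Panel

INNER JOIN keeps only pairs where the ON condition holds.
Matching on a.part_id < b.part_id. A NULL in a compared column never satisfies the condition.
Matched pairs: 9.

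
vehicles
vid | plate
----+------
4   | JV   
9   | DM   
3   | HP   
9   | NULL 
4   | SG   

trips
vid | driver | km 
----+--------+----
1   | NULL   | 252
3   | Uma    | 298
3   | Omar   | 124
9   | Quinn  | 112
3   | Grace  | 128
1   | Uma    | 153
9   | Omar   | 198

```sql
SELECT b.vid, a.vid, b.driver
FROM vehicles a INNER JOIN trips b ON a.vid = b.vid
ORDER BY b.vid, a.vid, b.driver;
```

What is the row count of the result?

INNER JOIN keeps only pairs where the ON condition holds.
Matching on a.vid = b.vid.
Matched pairs: 7.
Total: 7 rows.

7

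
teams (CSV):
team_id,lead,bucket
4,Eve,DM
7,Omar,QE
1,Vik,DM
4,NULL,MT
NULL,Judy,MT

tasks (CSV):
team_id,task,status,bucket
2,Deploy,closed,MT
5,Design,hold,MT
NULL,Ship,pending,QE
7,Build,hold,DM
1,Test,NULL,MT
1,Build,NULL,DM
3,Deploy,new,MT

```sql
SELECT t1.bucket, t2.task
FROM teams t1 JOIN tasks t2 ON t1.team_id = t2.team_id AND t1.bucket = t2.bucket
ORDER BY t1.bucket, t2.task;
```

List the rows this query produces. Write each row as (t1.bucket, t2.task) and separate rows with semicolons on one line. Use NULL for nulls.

(DM, Build)

INNER JOIN keeps only pairs where the ON condition holds.
Matching on t1.team_id = t2.team_id AND t1.bucket = t2.bucket. A NULL in a compared column never satisfies the condition.
- t1 (team_id=4, bucket=DM) has no partner → excluded.
- t1 (team_id=7, bucket=QE) has no partner → excluded.
- t1 (team_id=1, bucket=DM) pairs with 1 row(s) of t2.
- t1 (team_id=4, bucket=MT) has no partner → excluded.
- t1 (team_id=NULL, bucket=MT) has no partner → excluded.
After projecting and ordering:
t1.bucket | t2.task
DM | Build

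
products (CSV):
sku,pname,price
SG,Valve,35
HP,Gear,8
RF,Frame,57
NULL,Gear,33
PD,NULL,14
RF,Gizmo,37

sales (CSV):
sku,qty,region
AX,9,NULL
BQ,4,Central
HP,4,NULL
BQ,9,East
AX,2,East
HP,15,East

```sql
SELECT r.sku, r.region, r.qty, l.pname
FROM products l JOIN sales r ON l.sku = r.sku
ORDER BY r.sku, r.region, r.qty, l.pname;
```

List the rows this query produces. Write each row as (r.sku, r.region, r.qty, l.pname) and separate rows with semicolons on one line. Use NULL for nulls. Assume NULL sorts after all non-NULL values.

(HP, East, 15, Gear); (HP, NULL, 4, Gear)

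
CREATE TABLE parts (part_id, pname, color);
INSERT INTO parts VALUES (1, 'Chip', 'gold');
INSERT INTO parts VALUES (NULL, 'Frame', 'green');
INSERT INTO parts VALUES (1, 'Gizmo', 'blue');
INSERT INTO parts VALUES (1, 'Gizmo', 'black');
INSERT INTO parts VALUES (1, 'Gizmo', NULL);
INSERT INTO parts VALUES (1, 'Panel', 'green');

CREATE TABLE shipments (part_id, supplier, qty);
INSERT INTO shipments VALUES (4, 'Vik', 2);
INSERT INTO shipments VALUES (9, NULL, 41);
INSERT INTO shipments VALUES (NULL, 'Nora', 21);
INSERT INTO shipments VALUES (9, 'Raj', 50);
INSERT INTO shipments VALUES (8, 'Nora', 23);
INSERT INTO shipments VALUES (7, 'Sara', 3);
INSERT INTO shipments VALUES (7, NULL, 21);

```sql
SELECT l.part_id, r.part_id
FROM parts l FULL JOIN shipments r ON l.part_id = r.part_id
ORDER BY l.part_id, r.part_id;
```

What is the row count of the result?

13

FULL OUTER JOIN keeps every row from both sides; unmatched rows get NULL for the other side's columns.
Matching on l.part_id = r.part_id. A NULL in a compared column never satisfies the condition.
Matched pairs: 0; unmatched l rows kept: 6; unmatched r rows kept: 7.
Total: 0 matched + 13 padded = 13 rows.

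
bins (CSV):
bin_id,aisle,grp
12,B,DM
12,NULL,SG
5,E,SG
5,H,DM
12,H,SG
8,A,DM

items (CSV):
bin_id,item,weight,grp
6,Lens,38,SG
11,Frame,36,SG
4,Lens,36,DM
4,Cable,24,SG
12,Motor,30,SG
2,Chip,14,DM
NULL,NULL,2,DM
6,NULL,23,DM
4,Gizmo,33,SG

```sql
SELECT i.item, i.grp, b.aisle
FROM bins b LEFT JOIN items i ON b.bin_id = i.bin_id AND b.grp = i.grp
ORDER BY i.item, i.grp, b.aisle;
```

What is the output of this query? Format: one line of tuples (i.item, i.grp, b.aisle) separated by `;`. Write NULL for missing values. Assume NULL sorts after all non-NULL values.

(Motor, SG, H); (Motor, SG, NULL); (NULL, NULL, A); (NULL, NULL, B); (NULL, NULL, E); (NULL, NULL, H)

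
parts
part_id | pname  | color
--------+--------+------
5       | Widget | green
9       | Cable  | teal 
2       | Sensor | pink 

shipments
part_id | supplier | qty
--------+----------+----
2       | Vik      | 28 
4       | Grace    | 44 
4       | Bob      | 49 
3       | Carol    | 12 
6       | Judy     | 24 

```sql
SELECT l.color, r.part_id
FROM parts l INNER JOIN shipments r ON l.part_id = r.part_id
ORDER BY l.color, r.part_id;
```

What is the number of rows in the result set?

INNER JOIN keeps only pairs where the ON condition holds.
Matching on l.part_id = r.part_id.
- l row (part_id=5): no match → dropped.
- l row (part_id=9): no match → dropped.
- l row (part_id=2): matches 1 r row(s) → 1 output row(s).
Total: 1 rows.

1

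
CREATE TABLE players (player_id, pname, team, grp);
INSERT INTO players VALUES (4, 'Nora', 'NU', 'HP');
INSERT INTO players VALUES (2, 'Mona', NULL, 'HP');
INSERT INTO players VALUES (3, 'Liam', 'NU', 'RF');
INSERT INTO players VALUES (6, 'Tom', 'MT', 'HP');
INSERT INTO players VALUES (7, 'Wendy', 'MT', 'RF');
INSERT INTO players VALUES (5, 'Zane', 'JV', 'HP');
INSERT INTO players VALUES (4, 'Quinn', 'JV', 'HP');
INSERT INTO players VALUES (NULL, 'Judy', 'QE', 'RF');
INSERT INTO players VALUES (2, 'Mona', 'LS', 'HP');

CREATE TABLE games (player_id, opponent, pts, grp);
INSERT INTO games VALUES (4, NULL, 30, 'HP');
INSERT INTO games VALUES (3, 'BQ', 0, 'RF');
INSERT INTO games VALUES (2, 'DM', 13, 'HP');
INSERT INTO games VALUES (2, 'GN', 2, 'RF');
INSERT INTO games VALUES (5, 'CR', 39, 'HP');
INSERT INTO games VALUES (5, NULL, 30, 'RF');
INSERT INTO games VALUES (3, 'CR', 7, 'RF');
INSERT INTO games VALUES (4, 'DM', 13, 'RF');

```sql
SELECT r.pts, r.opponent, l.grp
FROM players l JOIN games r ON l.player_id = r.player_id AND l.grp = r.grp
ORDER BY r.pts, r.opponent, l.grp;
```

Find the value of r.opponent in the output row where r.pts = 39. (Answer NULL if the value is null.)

INNER JOIN keeps only pairs where the ON condition holds.
Matching on l.player_id = r.player_id AND l.grp = r.grp. A NULL in a compared column never satisfies the condition.
Matched pairs: 7.

CR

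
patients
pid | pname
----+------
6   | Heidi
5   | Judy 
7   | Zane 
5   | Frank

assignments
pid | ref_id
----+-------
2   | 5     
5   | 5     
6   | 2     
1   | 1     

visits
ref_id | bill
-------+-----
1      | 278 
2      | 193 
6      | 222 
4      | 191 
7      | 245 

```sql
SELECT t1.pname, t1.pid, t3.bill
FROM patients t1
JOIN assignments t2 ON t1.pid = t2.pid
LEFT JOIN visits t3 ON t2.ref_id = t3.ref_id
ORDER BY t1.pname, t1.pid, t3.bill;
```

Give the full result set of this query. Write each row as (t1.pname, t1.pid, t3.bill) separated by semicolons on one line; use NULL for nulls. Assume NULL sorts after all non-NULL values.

Joins associate left-to-right: patients INNER JOIN assignments on pid gives 3 intermediate row(s).
Then LEFT JOIN `visits t3` on ref_id: each of those 3 rows is kept; rows whose t2.ref_id has no match in t3 get NULL for t3's columns.

(Frank, 5, NULL); (Heidi, 6, 193); (Judy, 5, NULL)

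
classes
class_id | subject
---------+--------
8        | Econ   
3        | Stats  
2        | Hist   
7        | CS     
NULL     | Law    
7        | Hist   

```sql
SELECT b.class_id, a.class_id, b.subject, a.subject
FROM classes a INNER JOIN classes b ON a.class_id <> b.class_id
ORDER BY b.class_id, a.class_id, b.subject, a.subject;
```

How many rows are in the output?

INNER JOIN keeps only pairs where the ON condition holds.
Matching on a.class_id <> b.class_id. A NULL in a compared column never satisfies the condition.
- a (class_id=8) pairs with 4 row(s) of b.
- a (class_id=3) pairs with 4 row(s) of b.
- a (class_id=2) pairs with 4 row(s) of b.
- a (class_id=7) pairs with 3 row(s) of b.
- a (class_id=NULL) has no partner → excluded.
- a (class_id=7) pairs with 3 row(s) of b.
Total: 18 rows.

18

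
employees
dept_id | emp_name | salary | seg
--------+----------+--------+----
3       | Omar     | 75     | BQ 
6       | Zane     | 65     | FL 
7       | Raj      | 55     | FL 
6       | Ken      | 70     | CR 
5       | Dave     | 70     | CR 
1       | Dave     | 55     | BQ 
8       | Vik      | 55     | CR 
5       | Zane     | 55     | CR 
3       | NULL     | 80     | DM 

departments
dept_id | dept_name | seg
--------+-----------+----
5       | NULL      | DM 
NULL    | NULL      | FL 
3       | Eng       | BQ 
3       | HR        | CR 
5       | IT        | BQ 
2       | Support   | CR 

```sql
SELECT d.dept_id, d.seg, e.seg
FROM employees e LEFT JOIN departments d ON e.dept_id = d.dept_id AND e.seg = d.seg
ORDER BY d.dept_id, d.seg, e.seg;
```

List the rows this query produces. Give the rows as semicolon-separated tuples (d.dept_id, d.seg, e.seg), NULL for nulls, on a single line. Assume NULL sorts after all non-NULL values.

LEFT JOIN keeps every row from `employees`; unmatched rows get NULL for `departments`'s columns.
Matching on e.dept_id = d.dept_id AND e.seg = d.seg. A NULL in a compared column never satisfies the condition.
- e (dept_id=3, seg=BQ) pairs with 1 row(s) of d.
- e (dept_id=6, seg=FL) has no partner → padded with NULL.
- e (dept_id=7, seg=FL) has no partner → padded with NULL.
- e (dept_id=6, seg=CR) has no partner → padded with NULL.
- e (dept_id=5, seg=CR) has no partner → padded with NULL.
- e (dept_id=1, seg=BQ) has no partner → padded with NULL.
- e (dept_id=8, seg=CR) has no partner → padded with NULL.
- e (dept_id=5, seg=CR) has no partner → padded with NULL.
- e (dept_id=3, seg=DM) has no partner → padded with NULL.
After projecting and ordering:
d.dept_id | d.seg | e.seg
3 | BQ | BQ
NULL | NULL | BQ
NULL | NULL | CR
NULL | NULL | CR
NULL | NULL | CR
NULL | NULL | CR
NULL | NULL | DM
NULL | NULL | FL
NULL | NULL | FL

(3, BQ, BQ); (NULL, NULL, BQ); (NULL, NULL, CR); (NULL, NULL, CR); (NULL, NULL, CR); (NULL, NULL, CR); (NULL, NULL, DM); (NULL, NULL, FL); (NULL, NULL, FL)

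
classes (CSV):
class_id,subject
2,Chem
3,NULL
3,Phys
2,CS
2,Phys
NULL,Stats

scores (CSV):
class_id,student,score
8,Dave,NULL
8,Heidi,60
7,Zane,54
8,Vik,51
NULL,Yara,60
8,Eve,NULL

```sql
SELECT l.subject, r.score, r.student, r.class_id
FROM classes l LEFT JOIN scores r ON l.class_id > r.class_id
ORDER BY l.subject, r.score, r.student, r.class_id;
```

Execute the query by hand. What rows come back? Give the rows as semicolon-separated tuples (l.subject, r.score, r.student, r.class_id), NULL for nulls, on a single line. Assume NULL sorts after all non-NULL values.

LEFT JOIN keeps every row from `classes`; unmatched rows get NULL for `scores`'s columns.
Matching on l.class_id > r.class_id. A NULL in a compared column never satisfies the condition.
Matched pairs: 0; unmatched l rows kept: 6.

(CS, NULL, NULL, NULL); (Chem, NULL, NULL, NULL); (Phys, NULL, NULL, NULL); (Phys, NULL, NULL, NULL); (Stats, NULL, NULL, NULL); (NULL, NULL, NULL, NULL)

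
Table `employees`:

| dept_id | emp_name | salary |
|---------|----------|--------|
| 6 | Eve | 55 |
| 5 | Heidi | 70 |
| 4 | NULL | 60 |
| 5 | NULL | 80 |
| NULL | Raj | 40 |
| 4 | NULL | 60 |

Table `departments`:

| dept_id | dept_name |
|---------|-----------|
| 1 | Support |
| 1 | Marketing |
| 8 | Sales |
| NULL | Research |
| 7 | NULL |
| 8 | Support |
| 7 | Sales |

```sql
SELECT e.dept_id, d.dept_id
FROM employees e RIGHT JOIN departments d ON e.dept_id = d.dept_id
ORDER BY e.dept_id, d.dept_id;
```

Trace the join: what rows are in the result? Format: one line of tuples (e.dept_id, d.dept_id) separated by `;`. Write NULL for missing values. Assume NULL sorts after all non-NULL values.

(NULL, 1); (NULL, 1); (NULL, 7); (NULL, 7); (NULL, 8); (NULL, 8); (NULL, NULL)

RIGHT JOIN keeps every row from `departments`; unmatched rows get NULL for `employees`'s columns.
Matching on e.dept_id = d.dept_id. A NULL in a compared column never satisfies the condition.
Matched pairs: 0; unmatched d rows kept: 7.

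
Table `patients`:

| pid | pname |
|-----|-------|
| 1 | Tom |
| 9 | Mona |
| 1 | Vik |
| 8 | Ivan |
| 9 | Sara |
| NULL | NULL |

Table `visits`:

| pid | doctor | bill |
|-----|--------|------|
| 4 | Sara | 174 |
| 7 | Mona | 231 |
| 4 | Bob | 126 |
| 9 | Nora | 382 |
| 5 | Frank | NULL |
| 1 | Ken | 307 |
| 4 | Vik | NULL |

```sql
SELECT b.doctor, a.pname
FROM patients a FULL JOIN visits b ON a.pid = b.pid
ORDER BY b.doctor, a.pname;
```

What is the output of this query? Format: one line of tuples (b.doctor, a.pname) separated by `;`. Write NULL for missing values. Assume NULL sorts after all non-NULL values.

(Bob, NULL); (Frank, NULL); (Ken, Tom); (Ken, Vik); (Mona, NULL); (Nora, Mona); (Nora, Sara); (Sara, NULL); (Vik, NULL); (NULL, Ivan); (NULL, NULL)

FULL OUTER JOIN keeps every row from both sides; unmatched rows get NULL for the other side's columns.
Matching on a.pid = b.pid. A NULL in a compared column never satisfies the condition.
- pid=1: 1 matching b row(s), so 1 row(s) emitted.
- pid=9: 1 matching b row(s), so 1 row(s) emitted.
- pid=1: 1 matching b row(s), so 1 row(s) emitted.
- pid=8: no b row matches, row kept with b columns NULL.
- pid=9: 1 matching b row(s), so 1 row(s) emitted.
- pid=NULL: no b row matches, row kept with b columns NULL.
- 5 b row(s) had no a match → kept, a columns NULL.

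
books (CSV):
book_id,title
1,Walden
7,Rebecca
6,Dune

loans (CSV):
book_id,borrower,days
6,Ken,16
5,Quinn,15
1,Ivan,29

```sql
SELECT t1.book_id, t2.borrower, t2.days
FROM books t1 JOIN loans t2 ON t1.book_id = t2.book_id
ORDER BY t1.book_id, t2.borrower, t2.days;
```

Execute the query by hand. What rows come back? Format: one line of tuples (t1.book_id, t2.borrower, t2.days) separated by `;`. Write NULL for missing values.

INNER JOIN keeps only pairs where the ON condition holds.
Matching on t1.book_id = t2.book_id.
- t1[0] book_id=1 → 1 match(es) in t2 → 1 row(s).
- t1[1] book_id=7 → no match; dropped.
- t1[2] book_id=6 → 1 match(es) in t2 → 1 row(s).
After projecting and ordering:
t1.book_id | t2.borrower | t2.days
1 | Ivan | 29
6 | Ken | 16

(1, Ivan, 29); (6, Ken, 16)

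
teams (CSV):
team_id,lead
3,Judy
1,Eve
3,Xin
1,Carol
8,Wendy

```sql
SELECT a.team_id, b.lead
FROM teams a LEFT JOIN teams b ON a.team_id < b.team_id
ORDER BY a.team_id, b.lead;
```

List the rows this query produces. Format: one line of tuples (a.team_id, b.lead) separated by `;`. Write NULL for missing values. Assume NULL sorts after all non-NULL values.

(1, Judy); (1, Judy); (1, Wendy); (1, Wendy); (1, Xin); (1, Xin); (3, Wendy); (3, Wendy); (8, NULL)

LEFT JOIN keeps every row from `teams a`; unmatched rows get NULL for `teams b`'s columns.
Matching on a.team_id < b.team_id.
- a (team_id=3) pairs with 1 row(s) of b.
- a (team_id=1) pairs with 3 row(s) of b.
- a (team_id=3) pairs with 1 row(s) of b.
- a (team_id=1) pairs with 3 row(s) of b.
- a (team_id=8) has no partner → padded with NULL.
After projecting and ordering:
a.team_id | b.lead
1 | Judy
1 | Judy
1 | Wendy
1 | Wendy
1 | Xin
1 | Xin
3 | Wendy
3 | Wendy
8 | NULL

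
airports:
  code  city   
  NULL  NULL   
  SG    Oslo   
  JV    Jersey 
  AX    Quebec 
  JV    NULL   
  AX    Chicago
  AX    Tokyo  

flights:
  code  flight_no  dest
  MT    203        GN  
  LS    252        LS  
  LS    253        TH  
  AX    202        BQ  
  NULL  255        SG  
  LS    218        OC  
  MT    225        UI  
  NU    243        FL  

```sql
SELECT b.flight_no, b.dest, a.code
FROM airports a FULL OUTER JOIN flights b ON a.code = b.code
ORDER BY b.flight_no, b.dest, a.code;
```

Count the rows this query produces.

14

FULL OUTER JOIN keeps every row from both sides; unmatched rows get NULL for the other side's columns.
Matching on a.code = b.code. A NULL in a compared column never satisfies the condition.
Matched pairs: 3; unmatched a rows kept: 4; unmatched b rows kept: 7.
Total: 3 matched + 11 padded = 14 rows.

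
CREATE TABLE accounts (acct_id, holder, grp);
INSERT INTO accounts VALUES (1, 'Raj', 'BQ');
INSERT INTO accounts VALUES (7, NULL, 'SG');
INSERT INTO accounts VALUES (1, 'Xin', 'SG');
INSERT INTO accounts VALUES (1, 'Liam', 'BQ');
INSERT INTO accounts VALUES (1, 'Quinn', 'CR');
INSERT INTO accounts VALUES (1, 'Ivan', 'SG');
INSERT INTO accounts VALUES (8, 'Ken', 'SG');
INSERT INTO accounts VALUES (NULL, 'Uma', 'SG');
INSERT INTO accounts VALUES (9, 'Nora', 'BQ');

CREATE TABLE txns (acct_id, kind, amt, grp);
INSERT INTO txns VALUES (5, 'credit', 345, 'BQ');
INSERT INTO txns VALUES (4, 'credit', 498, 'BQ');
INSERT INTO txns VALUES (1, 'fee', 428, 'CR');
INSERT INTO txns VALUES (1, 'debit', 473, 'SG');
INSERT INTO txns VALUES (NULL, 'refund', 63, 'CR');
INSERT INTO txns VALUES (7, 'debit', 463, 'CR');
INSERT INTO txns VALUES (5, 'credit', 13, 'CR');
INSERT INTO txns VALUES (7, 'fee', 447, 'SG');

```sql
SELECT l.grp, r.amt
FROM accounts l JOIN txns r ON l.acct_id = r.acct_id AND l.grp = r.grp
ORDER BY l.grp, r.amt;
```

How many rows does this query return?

INNER JOIN keeps only pairs where the ON condition holds.
Matching on l.acct_id = r.acct_id AND l.grp = r.grp. A NULL in a compared column never satisfies the condition.
- l (acct_id=1, grp=BQ) has no partner → excluded.
- l (acct_id=7, grp=SG) pairs with 1 row(s) of r.
- l (acct_id=1, grp=SG) pairs with 1 row(s) of r.
- l (acct_id=1, grp=BQ) has no partner → excluded.
- l (acct_id=1, grp=CR) pairs with 1 row(s) of r.
- l (acct_id=1, grp=SG) pairs with 1 row(s) of r.
- l (acct_id=8, grp=SG) has no partner → excluded.
- l (acct_id=NULL, grp=SG) has no partner → excluded.
- l (acct_id=9, grp=BQ) has no partner → excluded.
Total: 4 rows.

4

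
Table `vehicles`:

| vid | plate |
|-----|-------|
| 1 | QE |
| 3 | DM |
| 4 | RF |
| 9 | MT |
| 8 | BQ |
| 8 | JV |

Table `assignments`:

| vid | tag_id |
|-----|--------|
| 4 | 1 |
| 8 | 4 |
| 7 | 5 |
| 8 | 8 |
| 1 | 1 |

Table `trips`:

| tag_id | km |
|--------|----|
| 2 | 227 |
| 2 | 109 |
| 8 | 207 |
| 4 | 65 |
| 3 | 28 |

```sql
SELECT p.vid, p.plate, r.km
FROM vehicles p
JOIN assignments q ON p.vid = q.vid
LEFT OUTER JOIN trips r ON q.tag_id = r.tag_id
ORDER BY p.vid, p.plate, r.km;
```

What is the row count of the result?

6

Evaluate left to right. First `vehicles p INNER JOIN assignments q` on vid: 6 row(s).
Then LEFT JOIN `trips r` on tag_id: each of those 6 rows is kept; rows whose q.tag_id has no match in r get NULL for r's columns.
Result: 6 row(s).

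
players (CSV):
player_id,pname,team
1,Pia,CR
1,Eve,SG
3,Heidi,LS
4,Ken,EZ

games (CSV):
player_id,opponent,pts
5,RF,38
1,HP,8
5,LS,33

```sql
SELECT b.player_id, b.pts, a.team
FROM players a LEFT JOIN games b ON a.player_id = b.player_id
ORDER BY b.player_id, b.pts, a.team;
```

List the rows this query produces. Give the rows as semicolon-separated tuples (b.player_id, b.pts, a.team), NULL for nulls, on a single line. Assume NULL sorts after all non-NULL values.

(1, 8, CR); (1, 8, SG); (NULL, NULL, EZ); (NULL, NULL, LS)

LEFT JOIN keeps every row from `players`; unmatched rows get NULL for `games`'s columns.
Matching on a.player_id = b.player_id.
Matched pairs: 2; unmatched a rows kept: 2.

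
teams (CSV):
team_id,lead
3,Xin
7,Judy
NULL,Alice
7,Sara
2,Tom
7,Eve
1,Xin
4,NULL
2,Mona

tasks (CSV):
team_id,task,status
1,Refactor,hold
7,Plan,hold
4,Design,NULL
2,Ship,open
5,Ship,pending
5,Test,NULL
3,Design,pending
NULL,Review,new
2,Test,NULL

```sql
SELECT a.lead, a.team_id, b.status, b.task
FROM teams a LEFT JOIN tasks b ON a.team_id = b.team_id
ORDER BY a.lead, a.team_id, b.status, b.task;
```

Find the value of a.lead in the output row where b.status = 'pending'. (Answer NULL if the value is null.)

LEFT JOIN keeps every row from `teams`; unmatched rows get NULL for `tasks`'s columns.
Matching on a.team_id = b.team_id. A NULL in a compared column never satisfies the condition.
- a row (team_id=3): matches 1 b row(s) → 1 output row(s).
- a row (team_id=7): matches 1 b row(s) → 1 output row(s).
- a row (team_id=NULL): no match → kept, b columns NULL.
- a row (team_id=7): matches 1 b row(s) → 1 output row(s).
- a row (team_id=2): matches 2 b row(s) → 2 output row(s).
- a row (team_id=7): matches 1 b row(s) → 1 output row(s).
- a row (team_id=1): matches 1 b row(s) → 1 output row(s).
- a row (team_id=4): matches 1 b row(s) → 1 output row(s).
- a row (team_id=2): matches 2 b row(s) → 2 output row(s).

Xin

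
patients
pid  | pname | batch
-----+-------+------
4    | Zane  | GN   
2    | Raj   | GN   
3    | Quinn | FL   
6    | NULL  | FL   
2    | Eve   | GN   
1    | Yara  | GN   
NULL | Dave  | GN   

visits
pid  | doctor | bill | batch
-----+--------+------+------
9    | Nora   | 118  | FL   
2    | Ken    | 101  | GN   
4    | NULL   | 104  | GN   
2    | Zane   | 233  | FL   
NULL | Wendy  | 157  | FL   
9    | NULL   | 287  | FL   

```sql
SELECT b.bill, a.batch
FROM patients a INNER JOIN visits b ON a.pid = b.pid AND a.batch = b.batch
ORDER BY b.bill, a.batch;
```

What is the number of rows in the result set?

INNER JOIN keeps only pairs where the ON condition holds.
Matching on a.pid = b.pid AND a.batch = b.batch. A NULL in a compared column never satisfies the condition.
- a row (pid=4, batch=GN): matches 1 b row(s) → 1 output row(s).
- a row (pid=2, batch=GN): matches 1 b row(s) → 1 output row(s).
- a row (pid=3, batch=FL): no match → dropped.
- a row (pid=6, batch=FL): no match → dropped.
- a row (pid=2, batch=GN): matches 1 b row(s) → 1 output row(s).
- a row (pid=1, batch=GN): no match → dropped.
- a row (pid=NULL, batch=GN): no match → dropped.
Total: 3 rows.

3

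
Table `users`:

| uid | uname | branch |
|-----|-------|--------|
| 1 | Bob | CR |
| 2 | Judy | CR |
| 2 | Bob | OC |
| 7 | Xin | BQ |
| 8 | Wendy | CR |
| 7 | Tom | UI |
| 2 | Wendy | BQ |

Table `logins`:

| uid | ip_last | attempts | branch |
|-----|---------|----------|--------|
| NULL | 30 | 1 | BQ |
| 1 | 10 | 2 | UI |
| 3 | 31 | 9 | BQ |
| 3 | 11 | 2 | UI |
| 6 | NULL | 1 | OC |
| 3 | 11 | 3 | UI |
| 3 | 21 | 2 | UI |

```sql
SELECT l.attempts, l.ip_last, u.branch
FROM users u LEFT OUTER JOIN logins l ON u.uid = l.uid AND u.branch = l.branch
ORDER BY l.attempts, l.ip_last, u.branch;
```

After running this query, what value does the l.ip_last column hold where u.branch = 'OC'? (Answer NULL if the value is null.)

NULL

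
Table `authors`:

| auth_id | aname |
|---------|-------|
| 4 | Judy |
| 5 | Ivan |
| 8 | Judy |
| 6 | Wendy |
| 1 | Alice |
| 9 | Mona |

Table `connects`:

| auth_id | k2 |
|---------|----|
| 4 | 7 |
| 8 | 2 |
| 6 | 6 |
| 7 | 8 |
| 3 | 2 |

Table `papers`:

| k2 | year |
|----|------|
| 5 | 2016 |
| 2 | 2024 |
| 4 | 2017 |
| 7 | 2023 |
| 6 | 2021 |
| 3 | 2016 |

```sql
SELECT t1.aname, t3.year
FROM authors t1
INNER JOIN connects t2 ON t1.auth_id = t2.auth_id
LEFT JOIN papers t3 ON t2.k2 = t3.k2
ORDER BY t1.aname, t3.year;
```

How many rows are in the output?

Step 1 — t1 INNER JOIN t2 on auth_id → 3 row(s).
Then LEFT JOIN `papers t3` on k2: each of those 3 rows is kept; rows whose t2.k2 has no match in t3 get NULL for t3's columns.
Result: 3 row(s).

3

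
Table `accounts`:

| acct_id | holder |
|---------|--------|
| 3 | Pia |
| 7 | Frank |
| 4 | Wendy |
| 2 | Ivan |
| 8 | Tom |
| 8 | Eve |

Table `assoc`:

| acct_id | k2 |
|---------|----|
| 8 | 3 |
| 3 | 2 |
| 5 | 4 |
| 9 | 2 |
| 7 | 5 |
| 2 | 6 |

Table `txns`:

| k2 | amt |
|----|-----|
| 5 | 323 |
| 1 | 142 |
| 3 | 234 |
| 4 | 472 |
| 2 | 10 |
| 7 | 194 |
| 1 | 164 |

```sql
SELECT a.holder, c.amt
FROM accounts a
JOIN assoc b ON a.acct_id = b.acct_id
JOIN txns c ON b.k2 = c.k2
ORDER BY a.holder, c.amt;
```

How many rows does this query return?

Joins associate left-to-right: accounts INNER JOIN assoc on acct_id gives 5 intermediate row(s).
Then INNER JOIN `txns c` on k2: keep only rows whose b.k2 appears in c.
Result: 4 row(s).

4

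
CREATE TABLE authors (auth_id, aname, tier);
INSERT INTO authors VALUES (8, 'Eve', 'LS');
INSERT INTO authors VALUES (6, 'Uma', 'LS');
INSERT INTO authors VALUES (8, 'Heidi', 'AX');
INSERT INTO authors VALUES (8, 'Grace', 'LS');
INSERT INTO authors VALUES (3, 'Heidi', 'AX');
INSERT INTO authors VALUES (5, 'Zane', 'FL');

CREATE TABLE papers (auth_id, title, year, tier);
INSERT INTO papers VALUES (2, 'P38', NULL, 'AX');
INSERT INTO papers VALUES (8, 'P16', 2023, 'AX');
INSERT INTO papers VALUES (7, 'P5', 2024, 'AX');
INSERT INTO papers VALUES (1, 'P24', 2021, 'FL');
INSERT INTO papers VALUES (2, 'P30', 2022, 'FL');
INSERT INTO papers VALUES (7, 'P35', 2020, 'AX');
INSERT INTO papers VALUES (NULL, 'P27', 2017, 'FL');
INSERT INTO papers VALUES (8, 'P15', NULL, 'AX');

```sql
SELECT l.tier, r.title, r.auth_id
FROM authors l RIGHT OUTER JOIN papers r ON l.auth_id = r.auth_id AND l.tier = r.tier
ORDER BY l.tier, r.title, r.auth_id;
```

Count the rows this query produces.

8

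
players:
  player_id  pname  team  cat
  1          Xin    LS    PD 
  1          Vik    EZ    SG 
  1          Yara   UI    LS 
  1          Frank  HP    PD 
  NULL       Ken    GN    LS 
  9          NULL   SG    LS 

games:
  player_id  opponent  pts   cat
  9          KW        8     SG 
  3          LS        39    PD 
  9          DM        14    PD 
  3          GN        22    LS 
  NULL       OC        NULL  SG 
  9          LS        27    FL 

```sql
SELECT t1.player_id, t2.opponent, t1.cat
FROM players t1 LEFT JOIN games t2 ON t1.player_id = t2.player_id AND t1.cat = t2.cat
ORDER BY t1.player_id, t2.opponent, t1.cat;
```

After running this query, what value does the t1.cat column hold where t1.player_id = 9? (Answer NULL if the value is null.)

LS

LEFT JOIN keeps every row from `players`; unmatched rows get NULL for `games`'s columns.
Matching on t1.player_id = t2.player_id AND t1.cat = t2.cat. A NULL in a compared column never satisfies the condition.
- t1 row (player_id=1, cat=PD): no match → kept, t2 columns NULL.
- t1 row (player_id=1, cat=SG): no match → kept, t2 columns NULL.
- t1 row (player_id=1, cat=LS): no match → kept, t2 columns NULL.
- t1 row (player_id=1, cat=PD): no match → kept, t2 columns NULL.
- t1 row (player_id=NULL, cat=LS): no match → kept, t2 columns NULL.
- t1 row (player_id=9, cat=LS): no match → kept, t2 columns NULL.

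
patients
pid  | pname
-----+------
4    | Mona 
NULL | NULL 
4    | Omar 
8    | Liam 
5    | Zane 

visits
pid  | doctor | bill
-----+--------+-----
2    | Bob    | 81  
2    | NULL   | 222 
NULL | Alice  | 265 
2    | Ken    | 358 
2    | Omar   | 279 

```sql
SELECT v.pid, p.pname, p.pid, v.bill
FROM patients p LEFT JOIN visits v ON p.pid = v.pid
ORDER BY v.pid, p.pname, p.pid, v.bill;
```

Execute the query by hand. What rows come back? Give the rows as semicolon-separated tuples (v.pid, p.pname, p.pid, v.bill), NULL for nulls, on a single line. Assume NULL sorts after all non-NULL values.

(NULL, Liam, 8, NULL); (NULL, Mona, 4, NULL); (NULL, Omar, 4, NULL); (NULL, Zane, 5, NULL); (NULL, NULL, NULL, NULL)

LEFT JOIN keeps every row from `patients`; unmatched rows get NULL for `visits`'s columns.
Matching on p.pid = v.pid. A NULL in a compared column never satisfies the condition.
- p[0] pid=4 → no match; kept with NULLs on the v side.
- p[1] pid=NULL → no match; kept with NULLs on the v side.
- p[2] pid=4 → no match; kept with NULLs on the v side.
- p[3] pid=8 → no match; kept with NULLs on the v side.
- p[4] pid=5 → no match; kept with NULLs on the v side.
After projecting and ordering:
v.pid | p.pname | p.pid | v.bill
NULL | Liam | 8 | NULL
NULL | Mona | 4 | NULL
NULL | Omar | 4 | NULL
NULL | Zane | 5 | NULL
NULL | NULL | NULL | NULL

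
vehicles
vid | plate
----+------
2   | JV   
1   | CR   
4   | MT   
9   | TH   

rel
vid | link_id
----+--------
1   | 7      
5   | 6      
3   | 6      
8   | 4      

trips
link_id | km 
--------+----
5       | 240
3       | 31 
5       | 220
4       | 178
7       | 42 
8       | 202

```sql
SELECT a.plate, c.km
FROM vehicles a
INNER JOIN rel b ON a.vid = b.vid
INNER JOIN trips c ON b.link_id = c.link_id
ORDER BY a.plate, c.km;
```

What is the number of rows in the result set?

Step 1 — a INNER JOIN b on vid → 1 row(s).
Then INNER JOIN `trips c` on link_id: keep only rows whose b.link_id appears in c.
Result: 1 row(s).

1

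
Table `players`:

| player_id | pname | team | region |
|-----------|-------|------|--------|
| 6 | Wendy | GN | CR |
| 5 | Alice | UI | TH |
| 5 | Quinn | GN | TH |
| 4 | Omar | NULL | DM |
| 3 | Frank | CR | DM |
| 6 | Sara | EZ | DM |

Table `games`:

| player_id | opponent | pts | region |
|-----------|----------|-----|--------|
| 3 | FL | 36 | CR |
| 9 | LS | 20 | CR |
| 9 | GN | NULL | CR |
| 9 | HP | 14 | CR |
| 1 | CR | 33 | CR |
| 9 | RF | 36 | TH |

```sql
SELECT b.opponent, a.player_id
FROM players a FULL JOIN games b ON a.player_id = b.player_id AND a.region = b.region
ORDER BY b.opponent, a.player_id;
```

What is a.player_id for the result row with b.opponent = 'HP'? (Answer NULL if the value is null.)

NULL

FULL OUTER JOIN keeps every row from both sides; unmatched rows get NULL for the other side's columns.
Matching on a.player_id = b.player_id AND a.region = b.region.
- player_id=6, region=CR: no b row matches, row kept with b columns NULL.
- player_id=5, region=TH: no b row matches, row kept with b columns NULL.
- player_id=5, region=TH: no b row matches, row kept with b columns NULL.
- player_id=4, region=DM: no b row matches, row kept with b columns NULL.
- player_id=3, region=DM: no b row matches, row kept with b columns NULL.
- player_id=6, region=DM: no b row matches, row kept with b columns NULL.
- plus 6 unmatched b row(s), each kept with NULL a columns.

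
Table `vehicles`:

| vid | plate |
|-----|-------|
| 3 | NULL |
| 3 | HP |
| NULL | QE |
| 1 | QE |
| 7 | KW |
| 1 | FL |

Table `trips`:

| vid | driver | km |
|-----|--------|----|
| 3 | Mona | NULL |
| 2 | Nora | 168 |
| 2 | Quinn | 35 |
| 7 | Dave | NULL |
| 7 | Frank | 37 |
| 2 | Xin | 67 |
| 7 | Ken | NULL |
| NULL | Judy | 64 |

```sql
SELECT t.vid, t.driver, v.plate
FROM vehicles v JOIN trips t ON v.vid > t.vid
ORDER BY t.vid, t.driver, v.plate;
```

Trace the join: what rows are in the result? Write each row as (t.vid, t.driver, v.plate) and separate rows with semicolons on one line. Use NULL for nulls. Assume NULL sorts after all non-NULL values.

(2, Nora, HP); (2, Nora, KW); (2, Nora, NULL); (2, Quinn, HP); (2, Quinn, KW); (2, Quinn, NULL); (2, Xin, HP); (2, Xin, KW); (2, Xin, NULL); (3, Mona, KW)

INNER JOIN keeps only pairs where the ON condition holds.
Matching on v.vid > t.vid. A NULL in a compared column never satisfies the condition.
- v (vid=3) pairs with 3 row(s) of t.
- v (vid=3) pairs with 3 row(s) of t.
- v (vid=NULL) has no partner → excluded.
- v (vid=1) has no partner → excluded.
- v (vid=7) pairs with 4 row(s) of t.
- v (vid=1) has no partner → excluded.
After projecting and ordering:
t.vid | t.driver | v.plate
2 | Nora | HP
2 | Nora | KW
2 | Nora | NULL
2 | Quinn | HP
2 | Quinn | KW
2 | Quinn | NULL
2 | Xin | HP
2 | Xin | KW
2 | Xin | NULL
3 | Mona | KW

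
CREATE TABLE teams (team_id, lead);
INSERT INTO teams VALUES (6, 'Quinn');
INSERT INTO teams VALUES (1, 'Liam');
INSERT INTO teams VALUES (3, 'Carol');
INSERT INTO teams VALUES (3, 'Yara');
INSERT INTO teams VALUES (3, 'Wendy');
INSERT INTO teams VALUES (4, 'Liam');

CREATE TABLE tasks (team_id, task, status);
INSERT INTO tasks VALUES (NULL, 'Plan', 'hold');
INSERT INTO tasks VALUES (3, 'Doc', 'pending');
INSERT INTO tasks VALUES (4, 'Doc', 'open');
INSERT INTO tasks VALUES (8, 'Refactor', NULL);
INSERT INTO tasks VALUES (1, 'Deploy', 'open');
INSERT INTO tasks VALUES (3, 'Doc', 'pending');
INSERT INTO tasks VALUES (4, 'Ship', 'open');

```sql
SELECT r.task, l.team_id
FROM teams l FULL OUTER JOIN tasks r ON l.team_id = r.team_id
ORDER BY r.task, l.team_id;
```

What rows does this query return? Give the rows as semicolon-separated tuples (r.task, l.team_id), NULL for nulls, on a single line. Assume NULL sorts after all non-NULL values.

(Deploy, 1); (Doc, 3); (Doc, 3); (Doc, 3); (Doc, 3); (Doc, 3); (Doc, 3); (Doc, 4); (Plan, NULL); (Refactor, NULL); (Ship, 4); (NULL, 6)

FULL OUTER JOIN keeps every row from both sides; unmatched rows get NULL for the other side's columns.
Matching on l.team_id = r.team_id. A NULL in a compared column never satisfies the condition.
- team_id=6: no r row matches, row kept with r columns NULL.
- team_id=1: 1 matching r row(s), so 1 row(s) emitted.
- team_id=3: 2 matching r row(s), so 2 row(s) emitted.
- team_id=3: 2 matching r row(s), so 2 row(s) emitted.
- team_id=3: 2 matching r row(s), so 2 row(s) emitted.
- team_id=4: 2 matching r row(s), so 2 row(s) emitted.
- plus 2 unmatched r row(s), each kept with NULL l columns.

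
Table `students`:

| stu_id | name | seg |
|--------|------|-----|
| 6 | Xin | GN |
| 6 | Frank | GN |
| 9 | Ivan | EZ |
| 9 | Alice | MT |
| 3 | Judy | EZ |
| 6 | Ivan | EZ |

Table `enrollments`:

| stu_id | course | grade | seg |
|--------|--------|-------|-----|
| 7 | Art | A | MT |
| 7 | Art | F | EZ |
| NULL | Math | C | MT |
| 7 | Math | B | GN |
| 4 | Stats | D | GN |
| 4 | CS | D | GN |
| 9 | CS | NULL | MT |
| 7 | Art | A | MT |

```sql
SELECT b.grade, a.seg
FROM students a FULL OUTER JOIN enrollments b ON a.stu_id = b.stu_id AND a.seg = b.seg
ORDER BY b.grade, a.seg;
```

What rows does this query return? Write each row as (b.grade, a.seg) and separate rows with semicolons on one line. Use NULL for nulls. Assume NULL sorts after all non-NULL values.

(A, NULL); (A, NULL); (B, NULL); (C, NULL); (D, NULL); (D, NULL); (F, NULL); (NULL, EZ); (NULL, EZ); (NULL, EZ); (NULL, GN); (NULL, GN); (NULL, MT)

FULL OUTER JOIN keeps every row from both sides; unmatched rows get NULL for the other side's columns.
Matching on a.stu_id = b.stu_id AND a.seg = b.seg. A NULL in a compared column never satisfies the condition.
Matched pairs: 1; unmatched a rows kept: 5; unmatched b rows kept: 7.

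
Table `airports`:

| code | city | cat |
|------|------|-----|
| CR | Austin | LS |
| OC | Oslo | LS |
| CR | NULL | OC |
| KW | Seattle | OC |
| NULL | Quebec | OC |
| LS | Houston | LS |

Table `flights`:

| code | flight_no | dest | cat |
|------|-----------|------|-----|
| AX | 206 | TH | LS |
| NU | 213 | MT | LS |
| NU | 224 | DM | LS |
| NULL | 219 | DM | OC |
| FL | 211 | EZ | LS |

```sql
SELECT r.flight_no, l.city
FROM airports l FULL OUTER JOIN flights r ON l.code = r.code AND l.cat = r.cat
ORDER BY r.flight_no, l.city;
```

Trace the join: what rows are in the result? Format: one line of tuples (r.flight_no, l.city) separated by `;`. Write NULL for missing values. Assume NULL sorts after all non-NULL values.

(206, NULL); (211, NULL); (213, NULL); (219, NULL); (224, NULL); (NULL, Austin); (NULL, Houston); (NULL, Oslo); (NULL, Quebec); (NULL, Seattle); (NULL, NULL)

FULL OUTER JOIN keeps every row from both sides; unmatched rows get NULL for the other side's columns.
Matching on l.code = r.code AND l.cat = r.cat. A NULL in a compared column never satisfies the condition.
Matched pairs: 0; unmatched l rows kept: 6; unmatched r rows kept: 5.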